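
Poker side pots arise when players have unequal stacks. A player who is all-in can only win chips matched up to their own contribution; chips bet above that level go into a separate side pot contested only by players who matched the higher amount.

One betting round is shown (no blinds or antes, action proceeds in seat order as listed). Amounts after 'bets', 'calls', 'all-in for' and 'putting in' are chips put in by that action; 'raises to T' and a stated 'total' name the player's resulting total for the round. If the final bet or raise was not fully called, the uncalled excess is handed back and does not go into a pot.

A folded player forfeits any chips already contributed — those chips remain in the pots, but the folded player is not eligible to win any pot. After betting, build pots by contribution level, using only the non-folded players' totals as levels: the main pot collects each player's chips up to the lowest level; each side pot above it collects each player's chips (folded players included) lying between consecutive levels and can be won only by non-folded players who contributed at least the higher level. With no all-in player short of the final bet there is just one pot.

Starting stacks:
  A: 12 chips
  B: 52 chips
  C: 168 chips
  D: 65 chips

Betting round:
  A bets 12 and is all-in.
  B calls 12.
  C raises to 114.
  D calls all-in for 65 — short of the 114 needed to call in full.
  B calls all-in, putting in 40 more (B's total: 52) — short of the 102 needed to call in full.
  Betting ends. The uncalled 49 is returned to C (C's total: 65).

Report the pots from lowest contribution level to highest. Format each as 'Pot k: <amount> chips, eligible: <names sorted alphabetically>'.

Contributions (after 49 returned to C): A=12, B=52, C=65, D=65
Pot levels (distinct totals of non-folded players): 12, 52, 65
Layer 1-12: 12 each from A, B, C, D = 12*4 = 48 chips; eligible A, B, C, D
Layer 13-52: 40 each from B, C, D = 40*3 = 120 chips; eligible B, C, D
Layer 53-65: 13 each from C, D = 13*2 = 26 chips; eligible C, D

Pot 1: 48 chips, eligible: A, B, C, D
Pot 2: 120 chips, eligible: B, C, D
Pot 3: 26 chips, eligible: C, D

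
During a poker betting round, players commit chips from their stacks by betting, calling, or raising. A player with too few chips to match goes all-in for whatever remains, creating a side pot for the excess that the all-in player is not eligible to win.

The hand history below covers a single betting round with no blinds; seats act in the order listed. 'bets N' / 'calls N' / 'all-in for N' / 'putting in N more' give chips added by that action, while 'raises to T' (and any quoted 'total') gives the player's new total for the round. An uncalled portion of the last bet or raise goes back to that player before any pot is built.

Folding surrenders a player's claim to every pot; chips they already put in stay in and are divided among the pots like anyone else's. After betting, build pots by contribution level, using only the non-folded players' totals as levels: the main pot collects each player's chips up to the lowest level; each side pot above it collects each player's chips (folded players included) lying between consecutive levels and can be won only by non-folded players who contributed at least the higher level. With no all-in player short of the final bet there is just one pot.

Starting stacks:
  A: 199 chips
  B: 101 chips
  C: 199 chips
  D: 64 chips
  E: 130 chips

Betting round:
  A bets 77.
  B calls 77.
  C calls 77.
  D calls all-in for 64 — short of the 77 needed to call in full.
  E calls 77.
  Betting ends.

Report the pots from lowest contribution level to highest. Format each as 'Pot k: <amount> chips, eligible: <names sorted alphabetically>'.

Pot 1: 320 chips, eligible: A, B, C, D, E
Pot 2: 52 chips, eligible: A, B, C, E

Derivation:
Contributions: A=77, B=77, C=77, D=64, E=77
Pot levels (distinct totals of non-folded players): 64, 77
Layer 1-64: 64 each from A, B, C, D, E = 64*5 = 320 chips; eligible A, B, C, D, E
Layer 65-77: 13 each from A, B, C, E = 13*4 = 52 chips; eligible A, B, C, E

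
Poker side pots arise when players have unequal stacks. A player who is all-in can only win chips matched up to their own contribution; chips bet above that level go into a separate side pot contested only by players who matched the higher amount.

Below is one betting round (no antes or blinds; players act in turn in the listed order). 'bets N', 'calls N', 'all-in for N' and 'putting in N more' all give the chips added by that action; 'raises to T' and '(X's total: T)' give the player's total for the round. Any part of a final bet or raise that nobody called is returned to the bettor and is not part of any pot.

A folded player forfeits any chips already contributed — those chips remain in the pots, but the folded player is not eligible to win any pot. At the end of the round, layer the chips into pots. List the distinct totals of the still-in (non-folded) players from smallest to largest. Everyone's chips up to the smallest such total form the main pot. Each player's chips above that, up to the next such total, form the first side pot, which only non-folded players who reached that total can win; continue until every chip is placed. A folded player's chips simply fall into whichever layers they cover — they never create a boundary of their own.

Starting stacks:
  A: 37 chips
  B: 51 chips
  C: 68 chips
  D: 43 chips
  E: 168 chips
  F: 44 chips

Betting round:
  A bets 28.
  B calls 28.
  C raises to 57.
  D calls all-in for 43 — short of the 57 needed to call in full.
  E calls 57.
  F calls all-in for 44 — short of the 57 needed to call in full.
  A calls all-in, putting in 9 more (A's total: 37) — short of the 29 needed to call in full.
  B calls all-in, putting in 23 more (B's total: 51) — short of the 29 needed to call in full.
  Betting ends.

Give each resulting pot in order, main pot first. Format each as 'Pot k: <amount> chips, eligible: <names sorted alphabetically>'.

Contributions: A=37, B=51, C=57, D=43, E=57, F=44
Pot levels (distinct totals of non-folded players): 37, 43, 44, 51, 57
Layer 1-37: 37 each from A, B, C, D, E, F = 37*6 = 222 chips; eligible A, B, C, D, E, F
Layer 38-43: 6 each from B, C, D, E, F = 6*5 = 30 chips; eligible B, C, D, E, F
Layer 44-44: 1 each from B, C, E, F = 1*4 = 4 chips; eligible B, C, E, F
Layer 45-51: 7 each from B, C, E = 7*3 = 21 chips; eligible B, C, E
Layer 52-57: 6 each from C, E = 6*2 = 12 chips; eligible C, E

Pot 1: 222 chips, eligible: A, B, C, D, E, F
Pot 2: 30 chips, eligible: B, C, D, E, F
Pot 3: 4 chips, eligible: B, C, E, F
Pot 4: 21 chips, eligible: B, C, E
Pot 5: 12 chips, eligible: C, E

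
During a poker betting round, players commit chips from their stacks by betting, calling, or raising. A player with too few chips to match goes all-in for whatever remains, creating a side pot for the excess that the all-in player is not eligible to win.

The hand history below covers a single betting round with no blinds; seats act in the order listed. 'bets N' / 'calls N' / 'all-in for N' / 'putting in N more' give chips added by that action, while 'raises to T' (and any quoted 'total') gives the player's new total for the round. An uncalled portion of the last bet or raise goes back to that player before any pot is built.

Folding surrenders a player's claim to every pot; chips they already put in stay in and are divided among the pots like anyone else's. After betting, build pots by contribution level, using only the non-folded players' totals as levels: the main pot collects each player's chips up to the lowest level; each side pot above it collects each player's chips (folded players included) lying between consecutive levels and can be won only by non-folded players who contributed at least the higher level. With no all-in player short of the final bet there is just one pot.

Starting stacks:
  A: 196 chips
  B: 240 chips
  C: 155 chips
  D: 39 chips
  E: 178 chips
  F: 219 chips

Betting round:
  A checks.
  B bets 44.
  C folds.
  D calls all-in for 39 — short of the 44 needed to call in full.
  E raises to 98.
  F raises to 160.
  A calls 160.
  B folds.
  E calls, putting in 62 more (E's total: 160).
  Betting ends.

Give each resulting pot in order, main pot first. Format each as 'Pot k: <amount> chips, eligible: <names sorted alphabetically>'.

Pot 1: 195 chips, eligible: A, D, E, F
Pot 2: 368 chips, eligible: A, E, F

Derivation:
Contributions: A=160, B=44, D=39, E=160, F=160
Folded: B, C
Pot levels (distinct totals of non-folded players): 39, 160
Layer 1-39: 39 each from A, B, D, E, F = 39*5 = 195 chips; eligible A, D, E, F
Layer 40-160: A 121 + B 5 + E 121 + F 121 = 368 chips; eligible A, E, F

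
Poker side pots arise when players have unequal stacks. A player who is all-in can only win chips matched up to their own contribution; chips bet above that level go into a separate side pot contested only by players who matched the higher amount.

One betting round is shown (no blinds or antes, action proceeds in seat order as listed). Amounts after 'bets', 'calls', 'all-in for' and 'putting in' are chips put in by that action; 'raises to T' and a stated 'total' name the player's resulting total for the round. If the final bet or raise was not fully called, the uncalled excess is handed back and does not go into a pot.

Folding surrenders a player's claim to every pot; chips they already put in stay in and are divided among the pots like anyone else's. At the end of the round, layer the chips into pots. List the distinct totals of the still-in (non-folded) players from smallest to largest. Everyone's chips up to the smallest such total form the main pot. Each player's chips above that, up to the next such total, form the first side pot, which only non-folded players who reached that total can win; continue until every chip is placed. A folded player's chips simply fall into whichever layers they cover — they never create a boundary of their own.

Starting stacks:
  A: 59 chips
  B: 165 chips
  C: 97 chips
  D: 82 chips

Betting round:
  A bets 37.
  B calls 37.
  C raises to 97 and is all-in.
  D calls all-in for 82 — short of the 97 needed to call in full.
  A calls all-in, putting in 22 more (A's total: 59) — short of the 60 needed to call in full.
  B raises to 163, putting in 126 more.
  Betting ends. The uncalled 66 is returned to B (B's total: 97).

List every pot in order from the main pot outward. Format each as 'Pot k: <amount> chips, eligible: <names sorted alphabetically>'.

Pot 1: 236 chips, eligible: A, B, C, D
Pot 2: 69 chips, eligible: B, C, D
Pot 3: 30 chips, eligible: B, C

Derivation:
Contributions (after 66 returned to B): A=59, B=97, C=97, D=82
Pot levels (distinct totals of non-folded players): 59, 82, 97
Layer 1-59: 59 each from A, B, C, D = 59*4 = 236 chips; eligible A, B, C, D
Layer 60-82: 23 each from B, C, D = 23*3 = 69 chips; eligible B, C, D
Layer 83-97: 15 each from B, C = 15*2 = 30 chips; eligible B, C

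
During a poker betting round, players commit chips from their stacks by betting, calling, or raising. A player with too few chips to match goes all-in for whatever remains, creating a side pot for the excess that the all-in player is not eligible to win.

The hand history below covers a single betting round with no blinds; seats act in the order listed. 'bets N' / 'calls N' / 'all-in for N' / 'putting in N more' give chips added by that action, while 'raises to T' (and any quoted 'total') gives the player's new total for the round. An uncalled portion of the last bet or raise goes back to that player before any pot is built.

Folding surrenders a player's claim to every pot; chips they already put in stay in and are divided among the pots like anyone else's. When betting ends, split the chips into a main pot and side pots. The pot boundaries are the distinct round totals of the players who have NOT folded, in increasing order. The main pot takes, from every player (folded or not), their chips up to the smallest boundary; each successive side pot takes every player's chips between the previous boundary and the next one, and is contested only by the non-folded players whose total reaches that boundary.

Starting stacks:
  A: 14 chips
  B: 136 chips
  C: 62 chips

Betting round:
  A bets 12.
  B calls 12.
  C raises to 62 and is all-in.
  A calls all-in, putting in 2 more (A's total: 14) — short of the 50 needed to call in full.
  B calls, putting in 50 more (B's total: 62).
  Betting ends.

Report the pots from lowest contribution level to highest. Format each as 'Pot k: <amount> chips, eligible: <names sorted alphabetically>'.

Contributions: A=14, B=62, C=62
Pot levels (distinct totals of non-folded players): 14, 62
Layer 1-14: 14 each from A, B, C = 14*3 = 42 chips; eligible A, B, C
Layer 15-62: 48 each from B, C = 48*2 = 96 chips; eligible B, C

Pot 1: 42 chips, eligible: A, B, C
Pot 2: 96 chips, eligible: B, C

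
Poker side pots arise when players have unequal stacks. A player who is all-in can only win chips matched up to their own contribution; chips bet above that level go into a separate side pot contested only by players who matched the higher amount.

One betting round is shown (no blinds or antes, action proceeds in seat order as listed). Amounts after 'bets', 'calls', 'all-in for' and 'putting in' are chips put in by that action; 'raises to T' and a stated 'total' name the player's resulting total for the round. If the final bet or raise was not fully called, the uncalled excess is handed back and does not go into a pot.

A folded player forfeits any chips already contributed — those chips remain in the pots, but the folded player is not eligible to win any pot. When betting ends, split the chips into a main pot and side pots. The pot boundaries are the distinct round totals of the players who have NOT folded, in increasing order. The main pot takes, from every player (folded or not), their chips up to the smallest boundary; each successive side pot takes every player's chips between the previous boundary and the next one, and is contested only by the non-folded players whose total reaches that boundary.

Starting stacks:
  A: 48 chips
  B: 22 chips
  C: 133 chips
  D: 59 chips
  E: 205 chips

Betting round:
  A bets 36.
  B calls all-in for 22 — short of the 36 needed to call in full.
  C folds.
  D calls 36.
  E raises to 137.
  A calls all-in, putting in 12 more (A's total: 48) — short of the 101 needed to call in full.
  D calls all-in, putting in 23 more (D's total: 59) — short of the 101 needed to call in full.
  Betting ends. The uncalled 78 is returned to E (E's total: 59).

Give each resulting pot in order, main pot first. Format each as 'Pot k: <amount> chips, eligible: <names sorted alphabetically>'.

Contributions (after 78 returned to E): A=48, B=22, D=59, E=59
Folded: C
Pot levels (distinct totals of non-folded players): 22, 48, 59
Layer 1-22: 22 each from A, B, D, E = 22*4 = 88 chips; eligible A, B, D, E
Layer 23-48: 26 each from A, D, E = 26*3 = 78 chips; eligible A, D, E
Layer 49-59: 11 each from D, E = 11*2 = 22 chips; eligible D, E

Pot 1: 88 chips, eligible: A, B, D, E
Pot 2: 78 chips, eligible: A, D, E
Pot 3: 22 chips, eligible: D, E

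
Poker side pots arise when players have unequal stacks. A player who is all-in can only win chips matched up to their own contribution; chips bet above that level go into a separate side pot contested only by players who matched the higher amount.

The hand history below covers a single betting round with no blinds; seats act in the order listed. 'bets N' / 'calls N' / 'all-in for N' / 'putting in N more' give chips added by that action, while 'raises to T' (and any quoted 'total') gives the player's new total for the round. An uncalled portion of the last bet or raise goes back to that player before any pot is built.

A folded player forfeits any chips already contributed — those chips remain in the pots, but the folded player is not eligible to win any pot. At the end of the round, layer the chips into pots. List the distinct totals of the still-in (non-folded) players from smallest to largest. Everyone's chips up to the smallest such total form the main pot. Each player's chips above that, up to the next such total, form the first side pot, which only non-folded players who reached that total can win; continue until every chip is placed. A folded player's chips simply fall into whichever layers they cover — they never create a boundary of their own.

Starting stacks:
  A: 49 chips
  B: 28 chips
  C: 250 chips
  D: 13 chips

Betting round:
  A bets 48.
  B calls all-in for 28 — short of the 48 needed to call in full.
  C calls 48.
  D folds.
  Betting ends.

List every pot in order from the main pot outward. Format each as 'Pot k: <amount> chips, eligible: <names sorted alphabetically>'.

Pot 1: 84 chips, eligible: A, B, C
Pot 2: 40 chips, eligible: A, C

Derivation:
Contributions: A=48, B=28, C=48
Folded: D
Pot levels (distinct totals of non-folded players): 28, 48
Layer 1-28: 28 each from A, B, C = 28*3 = 84 chips; eligible A, B, C
Layer 29-48: 20 each from A, C = 20*2 = 40 chips; eligible A, C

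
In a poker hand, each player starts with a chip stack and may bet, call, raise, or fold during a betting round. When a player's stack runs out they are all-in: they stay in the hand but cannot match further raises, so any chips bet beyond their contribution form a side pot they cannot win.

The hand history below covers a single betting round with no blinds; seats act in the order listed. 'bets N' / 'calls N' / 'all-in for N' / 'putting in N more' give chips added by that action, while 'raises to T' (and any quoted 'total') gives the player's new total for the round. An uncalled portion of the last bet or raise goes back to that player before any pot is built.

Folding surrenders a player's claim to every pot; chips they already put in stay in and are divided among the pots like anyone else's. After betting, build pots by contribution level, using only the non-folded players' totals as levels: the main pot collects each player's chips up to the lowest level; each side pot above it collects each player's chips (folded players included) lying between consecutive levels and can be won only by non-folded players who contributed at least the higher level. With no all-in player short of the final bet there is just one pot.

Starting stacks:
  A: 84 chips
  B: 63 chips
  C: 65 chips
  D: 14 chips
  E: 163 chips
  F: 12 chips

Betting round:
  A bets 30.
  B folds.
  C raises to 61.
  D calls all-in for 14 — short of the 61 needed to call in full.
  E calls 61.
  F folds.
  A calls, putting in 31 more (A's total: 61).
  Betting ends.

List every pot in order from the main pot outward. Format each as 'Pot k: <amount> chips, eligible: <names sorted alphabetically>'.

Pot 1: 56 chips, eligible: A, C, D, E
Pot 2: 141 chips, eligible: A, C, E

Derivation:
Contributions: A=61, C=61, D=14, E=61
Folded: B, F
Pot levels (distinct totals of non-folded players): 14, 61
Layer 1-14: 14 each from A, C, D, E = 14*4 = 56 chips; eligible A, C, D, E
Layer 15-61: 47 each from A, C, E = 47*3 = 141 chips; eligible A, C, E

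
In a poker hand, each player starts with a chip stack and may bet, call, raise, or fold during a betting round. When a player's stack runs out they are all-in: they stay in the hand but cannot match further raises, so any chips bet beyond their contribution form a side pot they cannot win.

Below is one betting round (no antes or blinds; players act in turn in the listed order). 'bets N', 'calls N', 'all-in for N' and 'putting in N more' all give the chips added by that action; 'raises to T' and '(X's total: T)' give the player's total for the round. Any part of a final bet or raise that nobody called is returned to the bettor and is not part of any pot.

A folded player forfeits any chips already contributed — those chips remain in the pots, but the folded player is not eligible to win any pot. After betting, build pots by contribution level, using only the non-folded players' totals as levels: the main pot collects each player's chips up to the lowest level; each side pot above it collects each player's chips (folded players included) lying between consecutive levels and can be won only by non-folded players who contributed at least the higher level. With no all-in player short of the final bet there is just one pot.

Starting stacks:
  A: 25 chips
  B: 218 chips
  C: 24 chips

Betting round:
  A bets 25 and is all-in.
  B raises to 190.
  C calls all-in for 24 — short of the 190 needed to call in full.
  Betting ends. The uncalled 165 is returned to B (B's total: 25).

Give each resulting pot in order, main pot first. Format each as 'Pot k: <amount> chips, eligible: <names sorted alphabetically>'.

Contributions (after 165 returned to B): A=25, B=25, C=24
Pot levels (distinct totals of non-folded players): 24, 25
Layer 1-24: 24 each from A, B, C = 24*3 = 72 chips; eligible A, B, C
Layer 25-25: 1 each from A, B = 1*2 = 2 chips; eligible A, B

Pot 1: 72 chips, eligible: A, B, C
Pot 2: 2 chips, eligible: A, B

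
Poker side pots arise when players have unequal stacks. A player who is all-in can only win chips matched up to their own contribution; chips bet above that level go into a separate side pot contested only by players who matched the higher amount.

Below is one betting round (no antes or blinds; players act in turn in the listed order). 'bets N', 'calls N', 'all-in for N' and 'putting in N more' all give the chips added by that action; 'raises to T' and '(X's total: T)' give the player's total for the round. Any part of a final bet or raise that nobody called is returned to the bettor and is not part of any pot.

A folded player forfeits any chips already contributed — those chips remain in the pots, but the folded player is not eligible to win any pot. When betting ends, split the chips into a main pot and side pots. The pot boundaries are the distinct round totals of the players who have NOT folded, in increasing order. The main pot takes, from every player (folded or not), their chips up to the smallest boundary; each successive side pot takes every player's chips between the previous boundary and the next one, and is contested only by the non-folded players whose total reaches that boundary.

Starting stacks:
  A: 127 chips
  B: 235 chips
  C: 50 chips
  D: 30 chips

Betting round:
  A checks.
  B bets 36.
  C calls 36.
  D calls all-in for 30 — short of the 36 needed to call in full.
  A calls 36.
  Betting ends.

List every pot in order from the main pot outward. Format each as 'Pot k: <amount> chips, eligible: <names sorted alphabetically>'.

Contributions: A=36, B=36, C=36, D=30
Pot levels (distinct totals of non-folded players): 30, 36
Layer 1-30: 30 each from A, B, C, D = 30*4 = 120 chips; eligible A, B, C, D
Layer 31-36: 6 each from A, B, C = 6*3 = 18 chips; eligible A, B, C

Pot 1: 120 chips, eligible: A, B, C, D
Pot 2: 18 chips, eligible: A, B, C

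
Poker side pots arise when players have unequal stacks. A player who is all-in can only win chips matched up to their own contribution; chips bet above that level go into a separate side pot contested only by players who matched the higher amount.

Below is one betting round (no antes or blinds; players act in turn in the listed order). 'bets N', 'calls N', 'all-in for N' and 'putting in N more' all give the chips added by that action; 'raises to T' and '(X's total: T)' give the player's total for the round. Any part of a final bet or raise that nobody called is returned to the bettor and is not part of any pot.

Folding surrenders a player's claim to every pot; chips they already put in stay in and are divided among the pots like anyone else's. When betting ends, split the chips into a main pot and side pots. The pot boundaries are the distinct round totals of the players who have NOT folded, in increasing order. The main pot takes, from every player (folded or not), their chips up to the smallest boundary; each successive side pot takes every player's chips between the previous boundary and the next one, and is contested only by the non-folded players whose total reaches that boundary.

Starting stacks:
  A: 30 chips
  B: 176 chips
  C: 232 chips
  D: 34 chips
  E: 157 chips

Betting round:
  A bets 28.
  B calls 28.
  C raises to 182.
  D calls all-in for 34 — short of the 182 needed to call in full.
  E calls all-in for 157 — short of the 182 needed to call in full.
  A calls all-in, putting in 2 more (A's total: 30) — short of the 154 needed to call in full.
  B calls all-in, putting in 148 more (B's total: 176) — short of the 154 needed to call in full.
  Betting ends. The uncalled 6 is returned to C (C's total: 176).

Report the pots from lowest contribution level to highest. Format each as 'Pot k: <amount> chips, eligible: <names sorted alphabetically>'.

Pot 1: 150 chips, eligible: A, B, C, D, E
Pot 2: 16 chips, eligible: B, C, D, E
Pot 3: 369 chips, eligible: B, C, E
Pot 4: 38 chips, eligible: B, C

Derivation:
Contributions (after 6 returned to C): A=30, B=176, C=176, D=34, E=157
Pot levels (distinct totals of non-folded players): 30, 34, 157, 176
Layer 1-30: 30 each from A, B, C, D, E = 30*5 = 150 chips; eligible A, B, C, D, E
Layer 31-34: 4 each from B, C, D, E = 4*4 = 16 chips; eligible B, C, D, E
Layer 35-157: 123 each from B, C, E = 123*3 = 369 chips; eligible B, C, E
Layer 158-176: 19 each from B, C = 19*2 = 38 chips; eligible B, C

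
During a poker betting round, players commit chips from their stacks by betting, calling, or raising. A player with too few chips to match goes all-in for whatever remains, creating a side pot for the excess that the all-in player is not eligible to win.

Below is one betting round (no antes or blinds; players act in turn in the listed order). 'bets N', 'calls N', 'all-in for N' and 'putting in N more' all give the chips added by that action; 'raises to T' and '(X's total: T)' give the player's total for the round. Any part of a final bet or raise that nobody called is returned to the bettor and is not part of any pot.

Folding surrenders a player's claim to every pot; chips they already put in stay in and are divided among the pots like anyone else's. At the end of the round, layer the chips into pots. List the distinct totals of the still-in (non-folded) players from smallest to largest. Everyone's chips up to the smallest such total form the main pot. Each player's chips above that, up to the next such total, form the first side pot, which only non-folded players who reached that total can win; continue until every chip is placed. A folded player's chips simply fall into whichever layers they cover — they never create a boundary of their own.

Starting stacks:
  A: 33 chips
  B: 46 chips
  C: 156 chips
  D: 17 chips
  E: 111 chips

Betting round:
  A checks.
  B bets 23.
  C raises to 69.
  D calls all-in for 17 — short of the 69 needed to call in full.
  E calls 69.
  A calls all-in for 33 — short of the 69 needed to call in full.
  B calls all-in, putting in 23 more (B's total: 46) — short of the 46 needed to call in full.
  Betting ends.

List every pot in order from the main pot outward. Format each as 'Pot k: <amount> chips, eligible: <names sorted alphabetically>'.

Pot 1: 85 chips, eligible: A, B, C, D, E
Pot 2: 64 chips, eligible: A, B, C, E
Pot 3: 39 chips, eligible: B, C, E
Pot 4: 46 chips, eligible: C, E

Derivation:
Contributions: A=33, B=46, C=69, D=17, E=69
Pot levels (distinct totals of non-folded players): 17, 33, 46, 69
Layer 1-17: 17 each from A, B, C, D, E = 17*5 = 85 chips; eligible A, B, C, D, E
Layer 18-33: 16 each from A, B, C, E = 16*4 = 64 chips; eligible A, B, C, E
Layer 34-46: 13 each from B, C, E = 13*3 = 39 chips; eligible B, C, E
Layer 47-69: 23 each from C, E = 23*2 = 46 chips; eligible C, E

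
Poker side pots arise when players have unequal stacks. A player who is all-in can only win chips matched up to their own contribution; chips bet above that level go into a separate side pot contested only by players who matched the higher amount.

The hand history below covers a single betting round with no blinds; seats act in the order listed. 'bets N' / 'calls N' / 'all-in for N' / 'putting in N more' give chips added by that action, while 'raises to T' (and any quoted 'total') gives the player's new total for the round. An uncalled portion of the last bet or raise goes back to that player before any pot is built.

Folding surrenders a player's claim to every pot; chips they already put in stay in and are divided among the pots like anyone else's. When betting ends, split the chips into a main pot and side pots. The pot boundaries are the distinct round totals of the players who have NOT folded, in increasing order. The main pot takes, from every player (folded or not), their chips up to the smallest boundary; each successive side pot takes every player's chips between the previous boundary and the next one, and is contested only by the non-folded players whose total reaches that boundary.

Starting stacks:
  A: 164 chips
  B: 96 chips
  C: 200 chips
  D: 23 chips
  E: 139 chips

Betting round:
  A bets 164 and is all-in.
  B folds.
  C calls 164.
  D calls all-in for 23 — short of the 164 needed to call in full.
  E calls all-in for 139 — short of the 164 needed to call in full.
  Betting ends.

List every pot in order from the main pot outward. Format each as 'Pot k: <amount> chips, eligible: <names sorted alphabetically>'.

Pot 1: 92 chips, eligible: A, C, D, E
Pot 2: 348 chips, eligible: A, C, E
Pot 3: 50 chips, eligible: A, C

Derivation:
Contributions: A=164, C=164, D=23, E=139
Folded: B
Pot levels (distinct totals of non-folded players): 23, 139, 164
Layer 1-23: 23 each from A, C, D, E = 23*4 = 92 chips; eligible A, C, D, E
Layer 24-139: 116 each from A, C, E = 116*3 = 348 chips; eligible A, C, E
Layer 140-164: 25 each from A, C = 25*2 = 50 chips; eligible A, C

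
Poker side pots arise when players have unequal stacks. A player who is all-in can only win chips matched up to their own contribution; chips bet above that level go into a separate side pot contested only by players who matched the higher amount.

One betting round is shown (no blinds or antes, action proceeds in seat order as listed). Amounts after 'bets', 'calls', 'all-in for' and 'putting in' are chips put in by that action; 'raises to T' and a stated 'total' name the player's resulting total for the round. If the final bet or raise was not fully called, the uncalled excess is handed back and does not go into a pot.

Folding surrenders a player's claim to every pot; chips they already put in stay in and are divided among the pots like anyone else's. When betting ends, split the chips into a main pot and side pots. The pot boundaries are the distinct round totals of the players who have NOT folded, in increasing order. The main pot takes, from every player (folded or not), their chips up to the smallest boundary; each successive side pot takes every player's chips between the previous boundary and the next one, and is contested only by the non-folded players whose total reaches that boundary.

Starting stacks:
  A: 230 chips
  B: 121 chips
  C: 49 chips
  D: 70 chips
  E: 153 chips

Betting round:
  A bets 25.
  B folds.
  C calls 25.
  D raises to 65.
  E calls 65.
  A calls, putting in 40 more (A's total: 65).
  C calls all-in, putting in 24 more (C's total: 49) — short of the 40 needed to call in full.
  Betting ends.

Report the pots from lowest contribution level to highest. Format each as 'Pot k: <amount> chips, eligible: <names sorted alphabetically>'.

Contributions: A=65, C=49, D=65, E=65
Folded: B
Pot levels (distinct totals of non-folded players): 49, 65
Layer 1-49: 49 each from A, C, D, E = 49*4 = 196 chips; eligible A, C, D, E
Layer 50-65: 16 each from A, D, E = 16*3 = 48 chips; eligible A, D, E

Pot 1: 196 chips, eligible: A, C, D, E
Pot 2: 48 chips, eligible: A, D, E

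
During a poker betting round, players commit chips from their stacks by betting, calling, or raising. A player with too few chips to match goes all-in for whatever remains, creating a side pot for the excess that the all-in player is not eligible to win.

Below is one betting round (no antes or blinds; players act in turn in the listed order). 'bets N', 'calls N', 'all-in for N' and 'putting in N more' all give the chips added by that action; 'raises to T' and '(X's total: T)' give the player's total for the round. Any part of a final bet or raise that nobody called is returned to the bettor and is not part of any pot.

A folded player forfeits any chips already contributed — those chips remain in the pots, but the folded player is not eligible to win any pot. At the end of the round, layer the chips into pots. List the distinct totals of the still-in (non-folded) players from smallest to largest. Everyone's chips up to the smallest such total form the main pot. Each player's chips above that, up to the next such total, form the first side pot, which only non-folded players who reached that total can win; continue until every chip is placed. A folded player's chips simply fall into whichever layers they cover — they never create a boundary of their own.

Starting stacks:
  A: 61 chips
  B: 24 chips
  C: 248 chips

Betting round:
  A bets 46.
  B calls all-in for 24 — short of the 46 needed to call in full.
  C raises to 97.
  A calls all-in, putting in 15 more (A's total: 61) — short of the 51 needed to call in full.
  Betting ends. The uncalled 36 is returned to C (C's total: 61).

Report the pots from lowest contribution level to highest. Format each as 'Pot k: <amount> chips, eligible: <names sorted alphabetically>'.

Contributions (after 36 returned to C): A=61, B=24, C=61
Pot levels (distinct totals of non-folded players): 24, 61
Layer 1-24: 24 each from A, B, C = 24*3 = 72 chips; eligible A, B, C
Layer 25-61: 37 each from A, C = 37*2 = 74 chips; eligible A, C

Pot 1: 72 chips, eligible: A, B, C
Pot 2: 74 chips, eligible: A, C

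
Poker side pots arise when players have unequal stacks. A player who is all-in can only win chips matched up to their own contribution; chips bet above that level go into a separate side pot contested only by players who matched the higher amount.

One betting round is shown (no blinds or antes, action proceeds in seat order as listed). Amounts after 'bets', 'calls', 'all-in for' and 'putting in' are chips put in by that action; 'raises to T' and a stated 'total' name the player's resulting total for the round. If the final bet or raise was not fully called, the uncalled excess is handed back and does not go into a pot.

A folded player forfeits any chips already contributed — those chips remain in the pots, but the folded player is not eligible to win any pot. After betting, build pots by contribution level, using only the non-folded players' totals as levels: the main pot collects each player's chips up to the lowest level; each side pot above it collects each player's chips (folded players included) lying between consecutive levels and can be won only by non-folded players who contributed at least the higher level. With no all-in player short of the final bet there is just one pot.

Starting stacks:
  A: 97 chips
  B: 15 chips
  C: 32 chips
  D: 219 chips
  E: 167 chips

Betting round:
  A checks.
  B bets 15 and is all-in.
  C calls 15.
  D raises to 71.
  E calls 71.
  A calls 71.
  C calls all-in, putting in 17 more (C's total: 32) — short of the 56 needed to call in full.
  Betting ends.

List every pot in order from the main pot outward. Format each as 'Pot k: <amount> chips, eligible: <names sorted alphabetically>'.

Pot 1: 75 chips, eligible: A, B, C, D, E
Pot 2: 68 chips, eligible: A, C, D, E
Pot 3: 117 chips, eligible: A, D, E

Derivation:
Contributions: A=71, B=15, C=32, D=71, E=71
Pot levels (distinct totals of non-folded players): 15, 32, 71
Layer 1-15: 15 each from A, B, C, D, E = 15*5 = 75 chips; eligible A, B, C, D, E
Layer 16-32: 17 each from A, C, D, E = 17*4 = 68 chips; eligible A, C, D, E
Layer 33-71: 39 each from A, D, E = 39*3 = 117 chips; eligible A, D, E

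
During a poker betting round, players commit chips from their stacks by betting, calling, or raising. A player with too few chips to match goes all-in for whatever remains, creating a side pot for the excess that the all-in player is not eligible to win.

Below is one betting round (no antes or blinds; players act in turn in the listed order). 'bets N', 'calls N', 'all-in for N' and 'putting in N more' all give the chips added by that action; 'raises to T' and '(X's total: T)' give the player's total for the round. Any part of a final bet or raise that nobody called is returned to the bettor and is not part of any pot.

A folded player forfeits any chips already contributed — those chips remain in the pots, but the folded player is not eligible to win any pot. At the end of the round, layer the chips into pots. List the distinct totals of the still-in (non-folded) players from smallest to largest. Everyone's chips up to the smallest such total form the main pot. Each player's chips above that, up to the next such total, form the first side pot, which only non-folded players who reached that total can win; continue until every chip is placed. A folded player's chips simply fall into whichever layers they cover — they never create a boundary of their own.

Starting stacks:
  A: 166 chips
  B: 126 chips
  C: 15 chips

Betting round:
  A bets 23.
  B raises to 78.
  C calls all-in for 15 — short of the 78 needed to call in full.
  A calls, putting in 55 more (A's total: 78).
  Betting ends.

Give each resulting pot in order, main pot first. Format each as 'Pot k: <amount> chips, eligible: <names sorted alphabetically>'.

Contributions: A=78, B=78, C=15
Pot levels (distinct totals of non-folded players): 15, 78
Layer 1-15: 15 each from A, B, C = 15*3 = 45 chips; eligible A, B, C
Layer 16-78: 63 each from A, B = 63*2 = 126 chips; eligible A, B

Pot 1: 45 chips, eligible: A, B, C
Pot 2: 126 chips, eligible: A, B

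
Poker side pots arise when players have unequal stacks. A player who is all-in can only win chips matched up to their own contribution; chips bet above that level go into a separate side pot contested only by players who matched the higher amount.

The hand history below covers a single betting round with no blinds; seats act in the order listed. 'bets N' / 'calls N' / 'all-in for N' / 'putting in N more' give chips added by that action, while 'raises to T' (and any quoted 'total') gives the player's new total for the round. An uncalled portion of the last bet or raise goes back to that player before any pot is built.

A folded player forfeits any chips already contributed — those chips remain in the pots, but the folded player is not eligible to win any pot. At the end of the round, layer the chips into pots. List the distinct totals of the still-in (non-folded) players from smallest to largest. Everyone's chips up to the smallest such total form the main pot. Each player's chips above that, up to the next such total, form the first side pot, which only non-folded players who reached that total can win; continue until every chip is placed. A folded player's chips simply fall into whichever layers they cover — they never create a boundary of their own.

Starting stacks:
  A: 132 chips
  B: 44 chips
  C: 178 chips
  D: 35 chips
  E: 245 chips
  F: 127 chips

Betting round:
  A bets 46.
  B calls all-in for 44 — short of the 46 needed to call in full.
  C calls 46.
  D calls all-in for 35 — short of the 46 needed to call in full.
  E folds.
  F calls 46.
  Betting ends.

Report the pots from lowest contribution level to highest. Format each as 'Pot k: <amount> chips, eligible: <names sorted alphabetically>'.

Contributions: A=46, B=44, C=46, D=35, F=46
Folded: E
Pot levels (distinct totals of non-folded players): 35, 44, 46
Layer 1-35: 35 each from A, B, C, D, F = 35*5 = 175 chips; eligible A, B, C, D, F
Layer 36-44: 9 each from A, B, C, F = 9*4 = 36 chips; eligible A, B, C, F
Layer 45-46: 2 each from A, C, F = 2*3 = 6 chips; eligible A, C, F

Pot 1: 175 chips, eligible: A, B, C, D, F
Pot 2: 36 chips, eligible: A, B, C, F
Pot 3: 6 chips, eligible: A, C, F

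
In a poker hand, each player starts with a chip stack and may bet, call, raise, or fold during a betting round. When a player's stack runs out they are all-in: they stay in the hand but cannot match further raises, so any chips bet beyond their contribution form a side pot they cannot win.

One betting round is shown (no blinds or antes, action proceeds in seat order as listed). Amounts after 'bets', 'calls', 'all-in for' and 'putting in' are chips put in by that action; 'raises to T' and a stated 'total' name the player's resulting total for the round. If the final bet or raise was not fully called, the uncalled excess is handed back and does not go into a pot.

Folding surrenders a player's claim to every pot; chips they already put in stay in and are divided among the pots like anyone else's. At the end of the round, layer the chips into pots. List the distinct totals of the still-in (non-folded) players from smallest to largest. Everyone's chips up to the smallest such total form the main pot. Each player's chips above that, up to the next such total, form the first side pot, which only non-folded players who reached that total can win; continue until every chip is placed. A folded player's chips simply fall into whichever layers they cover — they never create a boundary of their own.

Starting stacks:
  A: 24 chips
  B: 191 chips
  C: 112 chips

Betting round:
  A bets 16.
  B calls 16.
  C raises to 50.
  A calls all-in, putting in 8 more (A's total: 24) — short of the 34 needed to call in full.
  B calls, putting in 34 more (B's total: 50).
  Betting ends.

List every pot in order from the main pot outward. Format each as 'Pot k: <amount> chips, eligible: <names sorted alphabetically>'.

Contributions: A=24, B=50, C=50
Pot levels (distinct totals of non-folded players): 24, 50
Layer 1-24: 24 each from A, B, C = 24*3 = 72 chips; eligible A, B, C
Layer 25-50: 26 each from B, C = 26*2 = 52 chips; eligible B, C

Pot 1: 72 chips, eligible: A, B, C
Pot 2: 52 chips, eligible: B, C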